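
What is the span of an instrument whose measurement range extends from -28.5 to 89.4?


Span = upper range - lower range.
Span = 89.4 - (-28.5)
Span = 117.9

117.9


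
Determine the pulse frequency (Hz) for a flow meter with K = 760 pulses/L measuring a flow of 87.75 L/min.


Frequency = K * Q / 60 (converting L/min to L/s).
f = 760 * 87.75 / 60
f = 66690.0 / 60
f = 1111.5 Hz

1111.5 Hz


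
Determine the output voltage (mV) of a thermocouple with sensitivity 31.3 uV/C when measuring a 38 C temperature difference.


The thermocouple output V = sensitivity * dT.
V = 31.3 uV/C * 38 C
V = 1189.4 uV
V = 1.189 mV

1.189 mV


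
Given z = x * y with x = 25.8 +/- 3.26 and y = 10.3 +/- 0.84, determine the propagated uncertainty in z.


For a product z = x*y, the relative uncertainty is:
uz/z = sqrt((ux/x)^2 + (uy/y)^2)
Relative uncertainties: ux/x = 3.26/25.8 = 0.126357
uy/y = 0.84/10.3 = 0.081553
z = 25.8 * 10.3 = 265.7
uz = 265.7 * sqrt(0.126357^2 + 0.081553^2) = 39.964

39.964


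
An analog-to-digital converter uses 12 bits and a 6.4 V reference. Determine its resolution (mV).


The resolution (LSB) of an ADC is Vref / 2^n.
LSB = 6.4 / 2^12
LSB = 6.4 / 4096
LSB = 0.0015625 V = 1.5625 mV

1.5625 mV


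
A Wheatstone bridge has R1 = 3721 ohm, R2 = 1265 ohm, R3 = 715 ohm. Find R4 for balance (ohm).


At balance: R1*R4 = R2*R3, so R4 = R2*R3/R1.
R4 = 1265 * 715 / 3721
R4 = 904475 / 3721
R4 = 243.07 ohm

243.07 ohm


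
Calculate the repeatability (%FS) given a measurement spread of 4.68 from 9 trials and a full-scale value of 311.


Repeatability = (spread / full scale) * 100%.
R = (4.68 / 311) * 100
R = 1.505 %FS

1.505 %FS


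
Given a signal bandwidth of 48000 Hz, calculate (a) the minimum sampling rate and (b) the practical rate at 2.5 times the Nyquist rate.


By Nyquist theorem, fs_min = 2 * fmax.
fs_min = 2 * 48000 = 96000 Hz
Practical rate = 2.5 * fs_min = 2.5 * 96000 = 240000 Hz

fs_min = 96000 Hz, fs_practical = 240000 Hz


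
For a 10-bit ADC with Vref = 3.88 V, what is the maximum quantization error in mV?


The maximum quantization error is +/- LSB/2.
LSB = Vref / 2^n = 3.88 / 1024 = 0.00378906 V
Max error = LSB / 2 = 0.00378906 / 2 = 0.00189453 V
Max error = 1.8945 mV

1.8945 mV


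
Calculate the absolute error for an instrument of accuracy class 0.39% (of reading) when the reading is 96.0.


Absolute error = (accuracy% / 100) * reading.
Error = (0.39 / 100) * 96.0
Error = 0.0039 * 96.0
Error = 0.3744

0.3744


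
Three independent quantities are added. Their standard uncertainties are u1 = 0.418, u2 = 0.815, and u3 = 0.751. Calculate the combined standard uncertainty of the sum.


For a sum of independent quantities, uc = sqrt(u1^2 + u2^2 + u3^2).
uc = sqrt(0.418^2 + 0.815^2 + 0.751^2)
uc = sqrt(0.174724 + 0.664225 + 0.564001)
uc = 1.1845

1.1845


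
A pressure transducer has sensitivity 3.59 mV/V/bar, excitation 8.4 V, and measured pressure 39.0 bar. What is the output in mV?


Output = sensitivity * Vex * P.
Vout = 3.59 * 8.4 * 39.0
Vout = 30.156 * 39.0
Vout = 1176.08 mV

1176.08 mV


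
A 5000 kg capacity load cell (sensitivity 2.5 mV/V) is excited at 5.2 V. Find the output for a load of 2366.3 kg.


Vout = rated_output * Vex * (load / capacity).
Vout = 2.5 * 5.2 * (2366.3 / 5000)
Vout = 2.5 * 5.2 * 0.47326
Vout = 6.152 mV

6.152 mV


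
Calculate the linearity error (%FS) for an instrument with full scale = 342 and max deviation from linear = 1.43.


Linearity error = (max deviation / full scale) * 100%.
Linearity = (1.43 / 342) * 100
Linearity = 0.418 %FS

0.418 %FS


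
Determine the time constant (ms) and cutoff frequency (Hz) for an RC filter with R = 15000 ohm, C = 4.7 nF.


Time constant: tau = R * C.
tau = 15000 * 4.70e-09 = 7.05e-05 s
tau = 0.0705 ms
Cutoff frequency: fc = 1 / (2*pi*R*C).
fc = 1 / (2*pi*7.05e-05) = 2257.52 Hz

tau = 0.0705 ms, fc = 2257.52 Hz


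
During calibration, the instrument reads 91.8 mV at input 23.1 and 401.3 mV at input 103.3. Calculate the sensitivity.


Sensitivity = (y2 - y1) / (x2 - x1).
S = (401.3 - 91.8) / (103.3 - 23.1)
S = 309.5 / 80.2
S = 3.8591 mV/unit

3.8591 mV/unit


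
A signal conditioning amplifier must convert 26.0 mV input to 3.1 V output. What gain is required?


Gain = Vout / Vin (converting to same units).
G = 3.1 V / 26.0 mV
G = 3100.0 mV / 26.0 mV
G = 119.23

119.23


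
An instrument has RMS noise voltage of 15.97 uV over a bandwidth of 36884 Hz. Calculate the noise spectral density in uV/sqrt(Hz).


Noise spectral density = Vrms / sqrt(BW).
NSD = 15.97 / sqrt(36884)
NSD = 15.97 / 192.0521
NSD = 0.0832 uV/sqrt(Hz)

0.0832 uV/sqrt(Hz)


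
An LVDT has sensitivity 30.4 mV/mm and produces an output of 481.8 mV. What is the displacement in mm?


Displacement = Vout / sensitivity.
d = 481.8 / 30.4
d = 15.849 mm

15.849 mm


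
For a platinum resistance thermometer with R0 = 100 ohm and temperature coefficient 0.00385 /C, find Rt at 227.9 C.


The RTD equation: Rt = R0 * (1 + alpha * T).
Rt = 100 * (1 + 0.00385 * 227.9)
Rt = 100 * (1 + 0.877415)
Rt = 100 * 1.877415
Rt = 187.742 ohm

187.742 ohm


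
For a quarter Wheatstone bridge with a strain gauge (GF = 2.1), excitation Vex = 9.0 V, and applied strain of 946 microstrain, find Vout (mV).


Quarter bridge output: Vout = (GF * epsilon * Vex) / 4.
Vout = (2.1 * 946e-6 * 9.0) / 4
Vout = 0.0178794 / 4 V
Vout = 0.00446985 V = 4.4699 mV

4.4699 mV


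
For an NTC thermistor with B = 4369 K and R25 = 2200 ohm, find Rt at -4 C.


NTC thermistor equation: Rt = R25 * exp(B * (1/T - 1/T25)).
T in Kelvin: 269.15 K, T25 = 298.15 K
1/T - 1/T25 = 1/269.15 - 1/298.15 = 0.00036138
B * (1/T - 1/T25) = 4369 * 0.00036138 = 1.5789
Rt = 2200 * exp(1.5789) = 10669.0 ohm

10669.0 ohm


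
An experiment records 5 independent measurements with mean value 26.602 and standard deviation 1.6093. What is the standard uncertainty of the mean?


The standard uncertainty for Type A evaluation is u = s / sqrt(n).
u = 1.6093 / sqrt(5)
u = 1.6093 / 2.2361
u = 0.7197

0.7197


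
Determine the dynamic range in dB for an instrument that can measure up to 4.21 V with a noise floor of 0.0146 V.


Dynamic range = 20 * log10(Vmax / Vnoise).
DR = 20 * log10(4.21 / 0.0146)
DR = 20 * log10(288.36)
DR = 49.2 dB

49.2 dB


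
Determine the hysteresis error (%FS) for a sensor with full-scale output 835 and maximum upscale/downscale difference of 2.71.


Hysteresis = (max difference / full scale) * 100%.
H = (2.71 / 835) * 100
H = 0.325 %FS

0.325 %FS


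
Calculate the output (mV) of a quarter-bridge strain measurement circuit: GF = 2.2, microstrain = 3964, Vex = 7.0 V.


Quarter bridge output: Vout = (GF * epsilon * Vex) / 4.
Vout = (2.2 * 3964e-6 * 7.0) / 4
Vout = 0.0610456 / 4 V
Vout = 0.0152614 V = 15.2614 mV

15.2614 mV


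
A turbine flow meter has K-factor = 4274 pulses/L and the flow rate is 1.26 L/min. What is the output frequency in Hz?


Frequency = K * Q / 60 (converting L/min to L/s).
f = 4274 * 1.26 / 60
f = 5385.24 / 60
f = 89.75 Hz

89.75 Hz


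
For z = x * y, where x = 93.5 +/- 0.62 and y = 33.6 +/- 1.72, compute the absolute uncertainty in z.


For a product z = x*y, the relative uncertainty is:
uz/z = sqrt((ux/x)^2 + (uy/y)^2)
Relative uncertainties: ux/x = 0.62/93.5 = 0.006631
uy/y = 1.72/33.6 = 0.05119
z = 93.5 * 33.6 = 3141.6
uz = 3141.6 * sqrt(0.006631^2 + 0.05119^2) = 162.164

162.164


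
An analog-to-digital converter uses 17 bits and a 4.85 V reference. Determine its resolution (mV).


The resolution (LSB) of an ADC is Vref / 2^n.
LSB = 4.85 / 2^17
LSB = 4.85 / 131072
LSB = 3.7e-05 V = 0.03700256 mV

0.03700256 mV


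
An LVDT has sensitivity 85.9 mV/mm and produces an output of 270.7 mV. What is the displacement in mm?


Displacement = Vout / sensitivity.
d = 270.7 / 85.9
d = 3.151 mm

3.151 mm


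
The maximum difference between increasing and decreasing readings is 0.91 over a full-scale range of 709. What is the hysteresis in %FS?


Hysteresis = (max difference / full scale) * 100%.
H = (0.91 / 709) * 100
H = 0.128 %FS

0.128 %FS


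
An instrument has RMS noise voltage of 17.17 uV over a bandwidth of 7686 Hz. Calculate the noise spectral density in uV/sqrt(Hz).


Noise spectral density = Vrms / sqrt(BW).
NSD = 17.17 / sqrt(7686)
NSD = 17.17 / 87.6698
NSD = 0.1958 uV/sqrt(Hz)

0.1958 uV/sqrt(Hz)


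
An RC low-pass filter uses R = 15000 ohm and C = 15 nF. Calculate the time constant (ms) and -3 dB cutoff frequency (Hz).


Time constant: tau = R * C.
tau = 15000 * 1.50e-08 = 0.000225 s
tau = 0.225 ms
Cutoff frequency: fc = 1 / (2*pi*R*C).
fc = 1 / (2*pi*0.000225) = 707.36 Hz

tau = 0.225 ms, fc = 707.36 Hz


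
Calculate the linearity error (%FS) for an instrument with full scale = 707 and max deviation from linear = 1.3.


Linearity error = (max deviation / full scale) * 100%.
Linearity = (1.3 / 707) * 100
Linearity = 0.184 %FS

0.184 %FS


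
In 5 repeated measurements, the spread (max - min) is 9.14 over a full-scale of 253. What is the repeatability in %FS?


Repeatability = (spread / full scale) * 100%.
R = (9.14 / 253) * 100
R = 3.613 %FS

3.613 %FS


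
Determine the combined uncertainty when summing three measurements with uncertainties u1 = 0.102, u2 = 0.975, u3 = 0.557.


For a sum of independent quantities, uc = sqrt(u1^2 + u2^2 + u3^2).
uc = sqrt(0.102^2 + 0.975^2 + 0.557^2)
uc = sqrt(0.010404 + 0.950625 + 0.310249)
uc = 1.1275

1.1275


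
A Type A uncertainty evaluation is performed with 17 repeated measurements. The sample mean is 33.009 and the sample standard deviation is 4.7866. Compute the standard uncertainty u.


The standard uncertainty for Type A evaluation is u = s / sqrt(n).
u = 4.7866 / sqrt(17)
u = 4.7866 / 4.1231
u = 1.1609

1.1609


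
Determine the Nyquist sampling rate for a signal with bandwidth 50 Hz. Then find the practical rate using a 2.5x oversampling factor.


By Nyquist theorem, fs_min = 2 * fmax.
fs_min = 2 * 50 = 100 Hz
Practical rate = 2.5 * fs_min = 2.5 * 100 = 250 Hz

fs_min = 100 Hz, fs_practical = 250 Hz


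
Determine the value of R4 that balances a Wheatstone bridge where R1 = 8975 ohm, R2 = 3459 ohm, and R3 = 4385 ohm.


At balance: R1*R4 = R2*R3, so R4 = R2*R3/R1.
R4 = 3459 * 4385 / 8975
R4 = 15167715 / 8975
R4 = 1690.0 ohm

1690.0 ohm


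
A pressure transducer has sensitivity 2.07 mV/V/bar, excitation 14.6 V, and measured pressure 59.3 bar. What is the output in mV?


Output = sensitivity * Vex * P.
Vout = 2.07 * 14.6 * 59.3
Vout = 30.222 * 59.3
Vout = 1792.16 mV

1792.16 mV


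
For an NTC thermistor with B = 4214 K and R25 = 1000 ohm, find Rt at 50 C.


NTC thermistor equation: Rt = R25 * exp(B * (1/T - 1/T25)).
T in Kelvin: 323.15 K, T25 = 298.15 K
1/T - 1/T25 = 1/323.15 - 1/298.15 = -0.00025948
B * (1/T - 1/T25) = 4214 * -0.00025948 = -1.0934
Rt = 1000 * exp(-1.0934) = 335.1 ohm

335.1 ohm


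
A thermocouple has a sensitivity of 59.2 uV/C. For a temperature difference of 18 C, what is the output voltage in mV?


The thermocouple output V = sensitivity * dT.
V = 59.2 uV/C * 18 C
V = 1065.6 uV
V = 1.066 mV

1.066 mV


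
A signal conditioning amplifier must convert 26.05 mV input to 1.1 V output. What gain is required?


Gain = Vout / Vin (converting to same units).
G = 1.1 V / 26.05 mV
G = 1100.0 mV / 26.05 mV
G = 42.23

42.23


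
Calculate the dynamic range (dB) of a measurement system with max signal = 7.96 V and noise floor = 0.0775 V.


Dynamic range = 20 * log10(Vmax / Vnoise).
DR = 20 * log10(7.96 / 0.0775)
DR = 20 * log10(102.71)
DR = 40.23 dB

40.23 dB


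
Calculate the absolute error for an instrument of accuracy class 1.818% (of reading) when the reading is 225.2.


Absolute error = (accuracy% / 100) * reading.
Error = (1.818 / 100) * 225.2
Error = 0.01818 * 225.2
Error = 4.0941

4.0941


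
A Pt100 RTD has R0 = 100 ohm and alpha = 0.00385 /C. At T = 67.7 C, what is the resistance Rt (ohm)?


The RTD equation: Rt = R0 * (1 + alpha * T).
Rt = 100 * (1 + 0.00385 * 67.7)
Rt = 100 * (1 + 0.260645)
Rt = 100 * 1.260645
Rt = 126.064 ohm

126.064 ohm


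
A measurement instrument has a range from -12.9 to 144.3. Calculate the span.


Span = upper range - lower range.
Span = 144.3 - (-12.9)
Span = 157.2

157.2


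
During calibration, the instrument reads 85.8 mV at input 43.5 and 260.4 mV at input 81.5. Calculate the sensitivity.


Sensitivity = (y2 - y1) / (x2 - x1).
S = (260.4 - 85.8) / (81.5 - 43.5)
S = 174.6 / 38.0
S = 4.5947 mV/unit

4.5947 mV/unit


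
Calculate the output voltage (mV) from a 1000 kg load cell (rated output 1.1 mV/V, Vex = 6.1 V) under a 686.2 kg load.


Vout = rated_output * Vex * (load / capacity).
Vout = 1.1 * 6.1 * (686.2 / 1000)
Vout = 1.1 * 6.1 * 0.6862
Vout = 4.604 mV

4.604 mV


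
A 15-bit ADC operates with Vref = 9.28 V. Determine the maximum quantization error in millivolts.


The maximum quantization error is +/- LSB/2.
LSB = Vref / 2^n = 9.28 / 32768 = 0.0002832 V
Max error = LSB / 2 = 0.0002832 / 2 = 0.0001416 V
Max error = 0.1416 mV

0.1416 mV


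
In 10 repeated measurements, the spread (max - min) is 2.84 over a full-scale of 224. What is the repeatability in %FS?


Repeatability = (spread / full scale) * 100%.
R = (2.84 / 224) * 100
R = 1.268 %FS

1.268 %FS


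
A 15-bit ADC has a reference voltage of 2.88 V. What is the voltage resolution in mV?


The resolution (LSB) of an ADC is Vref / 2^n.
LSB = 2.88 / 2^15
LSB = 2.88 / 32768
LSB = 8.789e-05 V = 0.08789062 mV

0.08789062 mV


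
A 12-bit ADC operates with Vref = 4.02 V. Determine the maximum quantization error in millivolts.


The maximum quantization error is +/- LSB/2.
LSB = Vref / 2^n = 4.02 / 4096 = 0.00098145 V
Max error = LSB / 2 = 0.00098145 / 2 = 0.00049072 V
Max error = 0.4907 mV

0.4907 mV


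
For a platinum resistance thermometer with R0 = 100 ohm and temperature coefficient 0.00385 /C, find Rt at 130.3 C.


The RTD equation: Rt = R0 * (1 + alpha * T).
Rt = 100 * (1 + 0.00385 * 130.3)
Rt = 100 * (1 + 0.501655)
Rt = 100 * 1.501655
Rt = 150.166 ohm

150.166 ohm


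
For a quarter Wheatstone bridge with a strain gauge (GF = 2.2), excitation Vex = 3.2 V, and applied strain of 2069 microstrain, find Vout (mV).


Quarter bridge output: Vout = (GF * epsilon * Vex) / 4.
Vout = (2.2 * 2069e-6 * 3.2) / 4
Vout = 0.01456576 / 4 V
Vout = 0.00364144 V = 3.6414 mV

3.6414 mV


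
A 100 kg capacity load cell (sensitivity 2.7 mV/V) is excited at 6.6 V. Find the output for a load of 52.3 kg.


Vout = rated_output * Vex * (load / capacity).
Vout = 2.7 * 6.6 * (52.3 / 100)
Vout = 2.7 * 6.6 * 0.523
Vout = 9.32 mV

9.32 mV


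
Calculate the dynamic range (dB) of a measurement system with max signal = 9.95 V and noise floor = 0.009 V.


Dynamic range = 20 * log10(Vmax / Vnoise).
DR = 20 * log10(9.95 / 0.009)
DR = 20 * log10(1105.56)
DR = 60.87 dB

60.87 dB


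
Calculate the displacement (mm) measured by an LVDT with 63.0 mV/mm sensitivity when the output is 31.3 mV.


Displacement = Vout / sensitivity.
d = 31.3 / 63.0
d = 0.497 mm

0.497 mm


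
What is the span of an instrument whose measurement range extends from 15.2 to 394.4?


Span = upper range - lower range.
Span = 394.4 - (15.2)
Span = 379.2

379.2


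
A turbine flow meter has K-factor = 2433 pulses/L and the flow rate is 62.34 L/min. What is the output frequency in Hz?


Frequency = K * Q / 60 (converting L/min to L/s).
f = 2433 * 62.34 / 60
f = 151673.22 / 60
f = 2527.89 Hz

2527.89 Hz


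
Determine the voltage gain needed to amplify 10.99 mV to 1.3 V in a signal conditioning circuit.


Gain = Vout / Vin (converting to same units).
G = 1.3 V / 10.99 mV
G = 1300.0 mV / 10.99 mV
G = 118.29

118.29


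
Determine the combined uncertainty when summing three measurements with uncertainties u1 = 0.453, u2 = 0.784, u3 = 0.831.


For a sum of independent quantities, uc = sqrt(u1^2 + u2^2 + u3^2).
uc = sqrt(0.453^2 + 0.784^2 + 0.831^2)
uc = sqrt(0.205209 + 0.614656 + 0.690561)
uc = 1.229

1.229


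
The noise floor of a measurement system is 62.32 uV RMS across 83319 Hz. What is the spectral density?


Noise spectral density = Vrms / sqrt(BW).
NSD = 62.32 / sqrt(83319)
NSD = 62.32 / 288.6503
NSD = 0.2159 uV/sqrt(Hz)

0.2159 uV/sqrt(Hz)


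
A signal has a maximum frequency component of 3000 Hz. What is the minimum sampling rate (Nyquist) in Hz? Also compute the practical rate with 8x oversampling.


By Nyquist theorem, fs_min = 2 * fmax.
fs_min = 2 * 3000 = 6000 Hz
Practical rate = 8 * fs_min = 8 * 6000 = 48000 Hz

fs_min = 6000 Hz, fs_practical = 48000 Hz


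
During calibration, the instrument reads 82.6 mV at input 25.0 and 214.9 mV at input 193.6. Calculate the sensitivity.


Sensitivity = (y2 - y1) / (x2 - x1).
S = (214.9 - 82.6) / (193.6 - 25.0)
S = 132.3 / 168.6
S = 0.7847 mV/unit

0.7847 mV/unit


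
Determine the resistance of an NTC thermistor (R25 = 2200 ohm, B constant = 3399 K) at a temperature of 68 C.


NTC thermistor equation: Rt = R25 * exp(B * (1/T - 1/T25)).
T in Kelvin: 341.15 K, T25 = 298.15 K
1/T - 1/T25 = 1/341.15 - 1/298.15 = -0.00042275
B * (1/T - 1/T25) = 3399 * -0.00042275 = -1.4369
Rt = 2200 * exp(-1.4369) = 522.8 ohm

522.8 ohm


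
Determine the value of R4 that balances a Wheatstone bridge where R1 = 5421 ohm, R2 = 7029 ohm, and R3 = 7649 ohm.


At balance: R1*R4 = R2*R3, so R4 = R2*R3/R1.
R4 = 7029 * 7649 / 5421
R4 = 53764821 / 5421
R4 = 9917.88 ohm

9917.88 ohm


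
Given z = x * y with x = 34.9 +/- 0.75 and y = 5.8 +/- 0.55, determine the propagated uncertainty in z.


For a product z = x*y, the relative uncertainty is:
uz/z = sqrt((ux/x)^2 + (uy/y)^2)
Relative uncertainties: ux/x = 0.75/34.9 = 0.02149
uy/y = 0.55/5.8 = 0.094828
z = 34.9 * 5.8 = 202.4
uz = 202.4 * sqrt(0.02149^2 + 0.094828^2) = 19.682

19.682


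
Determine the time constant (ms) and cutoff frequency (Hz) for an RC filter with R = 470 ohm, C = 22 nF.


Time constant: tau = R * C.
tau = 470 * 2.20e-08 = 1.034e-05 s
tau = 0.0103 ms
Cutoff frequency: fc = 1 / (2*pi*R*C).
fc = 1 / (2*pi*1.034e-05) = 15392.16 Hz

tau = 0.0103 ms, fc = 15392.16 Hz


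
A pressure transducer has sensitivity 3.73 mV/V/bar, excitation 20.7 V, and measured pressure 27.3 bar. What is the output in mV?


Output = sensitivity * Vex * P.
Vout = 3.73 * 20.7 * 27.3
Vout = 77.211 * 27.3
Vout = 2107.86 mV

2107.86 mV


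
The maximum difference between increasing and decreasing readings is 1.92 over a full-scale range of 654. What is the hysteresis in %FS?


Hysteresis = (max difference / full scale) * 100%.
H = (1.92 / 654) * 100
H = 0.294 %FS

0.294 %FS


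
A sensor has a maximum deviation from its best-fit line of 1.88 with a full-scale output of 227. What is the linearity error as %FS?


Linearity error = (max deviation / full scale) * 100%.
Linearity = (1.88 / 227) * 100
Linearity = 0.828 %FS

0.828 %FS


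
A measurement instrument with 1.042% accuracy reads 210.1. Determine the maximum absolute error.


Absolute error = (accuracy% / 100) * reading.
Error = (1.042 / 100) * 210.1
Error = 0.01042 * 210.1
Error = 2.1892

2.1892


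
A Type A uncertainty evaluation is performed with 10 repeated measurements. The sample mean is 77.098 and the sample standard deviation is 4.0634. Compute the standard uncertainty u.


The standard uncertainty for Type A evaluation is u = s / sqrt(n).
u = 4.0634 / sqrt(10)
u = 4.0634 / 3.1623
u = 1.285

1.285


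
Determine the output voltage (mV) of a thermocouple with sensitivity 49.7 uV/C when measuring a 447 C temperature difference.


The thermocouple output V = sensitivity * dT.
V = 49.7 uV/C * 447 C
V = 22215.9 uV
V = 22.216 mV

22.216 mV


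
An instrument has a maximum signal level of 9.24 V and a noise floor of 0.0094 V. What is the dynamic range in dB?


Dynamic range = 20 * log10(Vmax / Vnoise).
DR = 20 * log10(9.24 / 0.0094)
DR = 20 * log10(982.98)
DR = 59.85 dB

59.85 dB


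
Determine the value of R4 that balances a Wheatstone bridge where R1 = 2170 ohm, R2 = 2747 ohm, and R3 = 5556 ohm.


At balance: R1*R4 = R2*R3, so R4 = R2*R3/R1.
R4 = 2747 * 5556 / 2170
R4 = 15262332 / 2170
R4 = 7033.33 ohm

7033.33 ohm


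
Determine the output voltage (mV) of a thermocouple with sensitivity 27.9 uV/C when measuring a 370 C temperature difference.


The thermocouple output V = sensitivity * dT.
V = 27.9 uV/C * 370 C
V = 10323.0 uV
V = 10.323 mV

10.323 mV


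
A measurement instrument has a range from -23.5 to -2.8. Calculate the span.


Span = upper range - lower range.
Span = -2.8 - (-23.5)
Span = 20.7

20.7


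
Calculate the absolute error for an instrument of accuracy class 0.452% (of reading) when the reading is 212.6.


Absolute error = (accuracy% / 100) * reading.
Error = (0.452 / 100) * 212.6
Error = 0.00452 * 212.6
Error = 0.961

0.961


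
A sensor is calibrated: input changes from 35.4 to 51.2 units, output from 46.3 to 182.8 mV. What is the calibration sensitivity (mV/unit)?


Sensitivity = (y2 - y1) / (x2 - x1).
S = (182.8 - 46.3) / (51.2 - 35.4)
S = 136.5 / 15.8
S = 8.6392 mV/unit

8.6392 mV/unit


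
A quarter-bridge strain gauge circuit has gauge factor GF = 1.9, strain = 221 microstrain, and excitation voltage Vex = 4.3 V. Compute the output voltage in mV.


Quarter bridge output: Vout = (GF * epsilon * Vex) / 4.
Vout = (1.9 * 221e-6 * 4.3) / 4
Vout = 0.00180557 / 4 V
Vout = 0.00045139 V = 0.4514 mV

0.4514 mV


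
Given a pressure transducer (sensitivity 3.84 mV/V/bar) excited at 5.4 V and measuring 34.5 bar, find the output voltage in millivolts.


Output = sensitivity * Vex * P.
Vout = 3.84 * 5.4 * 34.5
Vout = 20.736 * 34.5
Vout = 715.39 mV

715.39 mV


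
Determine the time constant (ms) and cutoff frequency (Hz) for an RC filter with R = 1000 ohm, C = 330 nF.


Time constant: tau = R * C.
tau = 1000 * 3.30e-07 = 0.00033 s
tau = 0.33 ms
Cutoff frequency: fc = 1 / (2*pi*R*C).
fc = 1 / (2*pi*0.00033) = 482.29 Hz

tau = 0.33 ms, fc = 482.29 Hz


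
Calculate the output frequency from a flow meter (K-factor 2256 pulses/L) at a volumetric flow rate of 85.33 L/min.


Frequency = K * Q / 60 (converting L/min to L/s).
f = 2256 * 85.33 / 60
f = 192504.48 / 60
f = 3208.41 Hz

3208.41 Hz


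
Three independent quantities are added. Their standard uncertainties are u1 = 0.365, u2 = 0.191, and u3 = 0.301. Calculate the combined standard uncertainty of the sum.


For a sum of independent quantities, uc = sqrt(u1^2 + u2^2 + u3^2).
uc = sqrt(0.365^2 + 0.191^2 + 0.301^2)
uc = sqrt(0.133225 + 0.036481 + 0.090601)
uc = 0.5102

0.5102


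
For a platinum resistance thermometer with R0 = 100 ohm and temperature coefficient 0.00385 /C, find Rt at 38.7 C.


The RTD equation: Rt = R0 * (1 + alpha * T).
Rt = 100 * (1 + 0.00385 * 38.7)
Rt = 100 * (1 + 0.148995)
Rt = 100 * 1.148995
Rt = 114.9 ohm

114.9 ohm


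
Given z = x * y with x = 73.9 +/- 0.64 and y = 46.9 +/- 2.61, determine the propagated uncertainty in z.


For a product z = x*y, the relative uncertainty is:
uz/z = sqrt((ux/x)^2 + (uy/y)^2)
Relative uncertainties: ux/x = 0.64/73.9 = 0.00866
uy/y = 2.61/46.9 = 0.05565
z = 73.9 * 46.9 = 3465.9
uz = 3465.9 * sqrt(0.00866^2 + 0.05565^2) = 195.201

195.201


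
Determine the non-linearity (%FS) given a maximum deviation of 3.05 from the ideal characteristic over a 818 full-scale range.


Linearity error = (max deviation / full scale) * 100%.
Linearity = (3.05 / 818) * 100
Linearity = 0.373 %FS

0.373 %FS


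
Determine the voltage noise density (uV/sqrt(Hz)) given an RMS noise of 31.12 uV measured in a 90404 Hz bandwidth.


Noise spectral density = Vrms / sqrt(BW).
NSD = 31.12 / sqrt(90404)
NSD = 31.12 / 300.6726
NSD = 0.1035 uV/sqrt(Hz)

0.1035 uV/sqrt(Hz)


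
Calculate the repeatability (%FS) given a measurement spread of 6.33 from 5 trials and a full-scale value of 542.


Repeatability = (spread / full scale) * 100%.
R = (6.33 / 542) * 100
R = 1.168 %FS

1.168 %FS


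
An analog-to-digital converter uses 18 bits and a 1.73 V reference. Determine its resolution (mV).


The resolution (LSB) of an ADC is Vref / 2^n.
LSB = 1.73 / 2^18
LSB = 1.73 / 262144
LSB = 6.6e-06 V = 0.00659943 mV

0.00659943 mV


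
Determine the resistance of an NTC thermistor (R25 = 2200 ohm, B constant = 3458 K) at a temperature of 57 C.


NTC thermistor equation: Rt = R25 * exp(B * (1/T - 1/T25)).
T in Kelvin: 330.15 K, T25 = 298.15 K
1/T - 1/T25 = 1/330.15 - 1/298.15 = -0.00032509
B * (1/T - 1/T25) = 3458 * -0.00032509 = -1.1242
Rt = 2200 * exp(-1.1242) = 714.8 ohm

714.8 ohm


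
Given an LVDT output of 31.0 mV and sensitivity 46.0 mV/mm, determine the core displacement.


Displacement = Vout / sensitivity.
d = 31.0 / 46.0
d = 0.674 mm

0.674 mm


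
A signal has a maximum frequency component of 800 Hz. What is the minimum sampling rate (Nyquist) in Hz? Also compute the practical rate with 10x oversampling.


By Nyquist theorem, fs_min = 2 * fmax.
fs_min = 2 * 800 = 1600 Hz
Practical rate = 10 * fs_min = 10 * 1600 = 16000 Hz

fs_min = 1600 Hz, fs_practical = 16000 Hz


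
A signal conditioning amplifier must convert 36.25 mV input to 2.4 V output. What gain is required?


Gain = Vout / Vin (converting to same units).
G = 2.4 V / 36.25 mV
G = 2400.0 mV / 36.25 mV
G = 66.21

66.21


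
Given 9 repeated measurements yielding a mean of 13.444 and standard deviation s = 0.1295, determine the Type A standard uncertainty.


The standard uncertainty for Type A evaluation is u = s / sqrt(n).
u = 0.1295 / sqrt(9)
u = 0.1295 / 3.0
u = 0.0432

0.0432


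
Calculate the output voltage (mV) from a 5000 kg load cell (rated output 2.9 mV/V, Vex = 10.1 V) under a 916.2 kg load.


Vout = rated_output * Vex * (load / capacity).
Vout = 2.9 * 10.1 * (916.2 / 5000)
Vout = 2.9 * 10.1 * 0.18324
Vout = 5.367 mV

5.367 mV


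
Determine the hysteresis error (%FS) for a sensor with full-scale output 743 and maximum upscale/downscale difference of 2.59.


Hysteresis = (max difference / full scale) * 100%.
H = (2.59 / 743) * 100
H = 0.349 %FS

0.349 %FS


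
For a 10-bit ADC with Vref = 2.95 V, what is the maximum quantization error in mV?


The maximum quantization error is +/- LSB/2.
LSB = Vref / 2^n = 2.95 / 1024 = 0.00288086 V
Max error = LSB / 2 = 0.00288086 / 2 = 0.00144043 V
Max error = 1.4404 mV

1.4404 mV


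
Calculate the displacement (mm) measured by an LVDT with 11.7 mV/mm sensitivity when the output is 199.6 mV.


Displacement = Vout / sensitivity.
d = 199.6 / 11.7
d = 17.06 mm

17.06 mm


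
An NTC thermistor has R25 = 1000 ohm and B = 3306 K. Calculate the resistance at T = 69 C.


NTC thermistor equation: Rt = R25 * exp(B * (1/T - 1/T25)).
T in Kelvin: 342.15 K, T25 = 298.15 K
1/T - 1/T25 = 1/342.15 - 1/298.15 = -0.00043132
B * (1/T - 1/T25) = 3306 * -0.00043132 = -1.4259
Rt = 1000 * exp(-1.4259) = 240.3 ohm

240.3 ohm


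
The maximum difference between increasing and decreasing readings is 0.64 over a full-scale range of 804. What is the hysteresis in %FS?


Hysteresis = (max difference / full scale) * 100%.
H = (0.64 / 804) * 100
H = 0.08 %FS

0.08 %FS


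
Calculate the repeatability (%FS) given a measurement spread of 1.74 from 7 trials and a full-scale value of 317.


Repeatability = (spread / full scale) * 100%.
R = (1.74 / 317) * 100
R = 0.549 %FS

0.549 %FS


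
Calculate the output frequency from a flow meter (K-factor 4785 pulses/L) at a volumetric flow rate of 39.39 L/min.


Frequency = K * Q / 60 (converting L/min to L/s).
f = 4785 * 39.39 / 60
f = 188481.15 / 60
f = 3141.35 Hz

3141.35 Hz


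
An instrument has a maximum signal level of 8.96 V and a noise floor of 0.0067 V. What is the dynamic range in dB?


Dynamic range = 20 * log10(Vmax / Vnoise).
DR = 20 * log10(8.96 / 0.0067)
DR = 20 * log10(1337.31)
DR = 62.52 dB

62.52 dB


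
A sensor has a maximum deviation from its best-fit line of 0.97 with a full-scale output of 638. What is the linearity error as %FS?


Linearity error = (max deviation / full scale) * 100%.
Linearity = (0.97 / 638) * 100
Linearity = 0.152 %FS

0.152 %FS


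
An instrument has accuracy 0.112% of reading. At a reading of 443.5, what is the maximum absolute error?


Absolute error = (accuracy% / 100) * reading.
Error = (0.112 / 100) * 443.5
Error = 0.00112 * 443.5
Error = 0.4967

0.4967


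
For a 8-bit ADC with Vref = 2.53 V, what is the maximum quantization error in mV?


The maximum quantization error is +/- LSB/2.
LSB = Vref / 2^n = 2.53 / 256 = 0.00988281 V
Max error = LSB / 2 = 0.00988281 / 2 = 0.00494141 V
Max error = 4.9414 mV

4.9414 mV


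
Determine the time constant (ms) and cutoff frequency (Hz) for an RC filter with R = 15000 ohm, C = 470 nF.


Time constant: tau = R * C.
tau = 15000 * 4.70e-07 = 0.00705 s
tau = 7.05 ms
Cutoff frequency: fc = 1 / (2*pi*R*C).
fc = 1 / (2*pi*0.00705) = 22.58 Hz

tau = 7.05 ms, fc = 22.58 Hz


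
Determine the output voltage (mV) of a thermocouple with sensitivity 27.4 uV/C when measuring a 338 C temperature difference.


The thermocouple output V = sensitivity * dT.
V = 27.4 uV/C * 338 C
V = 9261.2 uV
V = 9.261 mV

9.261 mV


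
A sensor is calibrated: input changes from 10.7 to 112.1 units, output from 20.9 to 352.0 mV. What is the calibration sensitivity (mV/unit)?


Sensitivity = (y2 - y1) / (x2 - x1).
S = (352.0 - 20.9) / (112.1 - 10.7)
S = 331.1 / 101.4
S = 3.2653 mV/unit

3.2653 mV/unit


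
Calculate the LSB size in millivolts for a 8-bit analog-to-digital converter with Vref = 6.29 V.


The resolution (LSB) of an ADC is Vref / 2^n.
LSB = 6.29 / 2^8
LSB = 6.29 / 256
LSB = 0.02457031 V = 24.5703125 mV

24.5703125 mV


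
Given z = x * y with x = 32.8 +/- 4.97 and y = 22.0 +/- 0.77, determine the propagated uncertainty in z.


For a product z = x*y, the relative uncertainty is:
uz/z = sqrt((ux/x)^2 + (uy/y)^2)
Relative uncertainties: ux/x = 4.97/32.8 = 0.151524
uy/y = 0.77/22.0 = 0.035
z = 32.8 * 22.0 = 721.6
uz = 721.6 * sqrt(0.151524^2 + 0.035^2) = 112.219

112.219


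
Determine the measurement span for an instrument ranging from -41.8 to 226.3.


Span = upper range - lower range.
Span = 226.3 - (-41.8)
Span = 268.1

268.1


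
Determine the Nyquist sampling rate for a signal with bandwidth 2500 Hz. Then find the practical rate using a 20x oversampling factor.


By Nyquist theorem, fs_min = 2 * fmax.
fs_min = 2 * 2500 = 5000 Hz
Practical rate = 20 * fs_min = 20 * 5000 = 100000 Hz

fs_min = 5000 Hz, fs_practical = 100000 Hz


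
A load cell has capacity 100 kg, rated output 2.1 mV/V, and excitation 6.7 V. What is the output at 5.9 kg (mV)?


Vout = rated_output * Vex * (load / capacity).
Vout = 2.1 * 6.7 * (5.9 / 100)
Vout = 2.1 * 6.7 * 0.059
Vout = 0.83 mV

0.83 mV


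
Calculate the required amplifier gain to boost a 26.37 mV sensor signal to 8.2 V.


Gain = Vout / Vin (converting to same units).
G = 8.2 V / 26.37 mV
G = 8200.0 mV / 26.37 mV
G = 310.96

310.96


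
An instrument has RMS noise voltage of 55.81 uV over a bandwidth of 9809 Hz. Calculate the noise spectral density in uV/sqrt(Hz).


Noise spectral density = Vrms / sqrt(BW).
NSD = 55.81 / sqrt(9809)
NSD = 55.81 / 99.0404
NSD = 0.5635 uV/sqrt(Hz)

0.5635 uV/sqrt(Hz)


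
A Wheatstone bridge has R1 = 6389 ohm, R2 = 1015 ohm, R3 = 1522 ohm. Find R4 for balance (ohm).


At balance: R1*R4 = R2*R3, so R4 = R2*R3/R1.
R4 = 1015 * 1522 / 6389
R4 = 1544830 / 6389
R4 = 241.8 ohm

241.8 ohm


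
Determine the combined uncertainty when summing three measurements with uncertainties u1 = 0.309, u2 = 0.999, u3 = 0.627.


For a sum of independent quantities, uc = sqrt(u1^2 + u2^2 + u3^2).
uc = sqrt(0.309^2 + 0.999^2 + 0.627^2)
uc = sqrt(0.095481 + 0.998001 + 0.393129)
uc = 1.2193

1.2193


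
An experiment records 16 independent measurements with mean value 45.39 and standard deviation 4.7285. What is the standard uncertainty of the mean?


The standard uncertainty for Type A evaluation is u = s / sqrt(n).
u = 4.7285 / sqrt(16)
u = 4.7285 / 4.0
u = 1.1821

1.1821


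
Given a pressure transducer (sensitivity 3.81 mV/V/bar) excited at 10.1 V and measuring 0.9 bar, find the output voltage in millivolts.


Output = sensitivity * Vex * P.
Vout = 3.81 * 10.1 * 0.9
Vout = 38.481 * 0.9
Vout = 34.63 mV

34.63 mV


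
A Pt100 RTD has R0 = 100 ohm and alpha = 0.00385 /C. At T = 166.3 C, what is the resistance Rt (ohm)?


The RTD equation: Rt = R0 * (1 + alpha * T).
Rt = 100 * (1 + 0.00385 * 166.3)
Rt = 100 * (1 + 0.640255)
Rt = 100 * 1.640255
Rt = 164.025 ohm

164.025 ohm


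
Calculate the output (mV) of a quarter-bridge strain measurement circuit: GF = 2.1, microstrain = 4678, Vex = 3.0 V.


Quarter bridge output: Vout = (GF * epsilon * Vex) / 4.
Vout = (2.1 * 4678e-6 * 3.0) / 4
Vout = 0.0294714 / 4 V
Vout = 0.00736785 V = 7.3679 mV

7.3679 mV


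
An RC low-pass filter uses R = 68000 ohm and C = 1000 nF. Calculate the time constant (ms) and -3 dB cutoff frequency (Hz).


Time constant: tau = R * C.
tau = 68000 * 1.00e-06 = 0.068 s
tau = 68.0 ms
Cutoff frequency: fc = 1 / (2*pi*R*C).
fc = 1 / (2*pi*0.068) = 2.34 Hz

tau = 68.0 ms, fc = 2.34 Hz


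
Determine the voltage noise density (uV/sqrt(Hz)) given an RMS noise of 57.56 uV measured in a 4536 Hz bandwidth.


Noise spectral density = Vrms / sqrt(BW).
NSD = 57.56 / sqrt(4536)
NSD = 57.56 / 67.3498
NSD = 0.8546 uV/sqrt(Hz)

0.8546 uV/sqrt(Hz)


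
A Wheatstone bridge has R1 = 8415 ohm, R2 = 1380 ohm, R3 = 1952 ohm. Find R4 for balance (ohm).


At balance: R1*R4 = R2*R3, so R4 = R2*R3/R1.
R4 = 1380 * 1952 / 8415
R4 = 2693760 / 8415
R4 = 320.11 ohm

320.11 ohm


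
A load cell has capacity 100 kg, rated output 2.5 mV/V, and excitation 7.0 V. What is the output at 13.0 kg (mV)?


Vout = rated_output * Vex * (load / capacity).
Vout = 2.5 * 7.0 * (13.0 / 100)
Vout = 2.5 * 7.0 * 0.13
Vout = 2.275 mV

2.275 mV


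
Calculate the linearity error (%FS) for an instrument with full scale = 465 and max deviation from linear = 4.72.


Linearity error = (max deviation / full scale) * 100%.
Linearity = (4.72 / 465) * 100
Linearity = 1.015 %FS

1.015 %FS


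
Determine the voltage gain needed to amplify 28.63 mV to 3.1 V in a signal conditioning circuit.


Gain = Vout / Vin (converting to same units).
G = 3.1 V / 28.63 mV
G = 3100.0 mV / 28.63 mV
G = 108.28

108.28


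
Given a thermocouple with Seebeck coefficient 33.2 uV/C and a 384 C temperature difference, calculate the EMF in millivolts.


The thermocouple output V = sensitivity * dT.
V = 33.2 uV/C * 384 C
V = 12748.8 uV
V = 12.749 mV

12.749 mV


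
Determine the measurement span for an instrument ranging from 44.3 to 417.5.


Span = upper range - lower range.
Span = 417.5 - (44.3)
Span = 373.2

373.2


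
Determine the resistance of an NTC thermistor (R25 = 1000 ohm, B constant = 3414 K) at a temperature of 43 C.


NTC thermistor equation: Rt = R25 * exp(B * (1/T - 1/T25)).
T in Kelvin: 316.15 K, T25 = 298.15 K
1/T - 1/T25 = 1/316.15 - 1/298.15 = -0.00019096
B * (1/T - 1/T25) = 3414 * -0.00019096 = -0.6519
Rt = 1000 * exp(-0.6519) = 521.0 ohm

521.0 ohm


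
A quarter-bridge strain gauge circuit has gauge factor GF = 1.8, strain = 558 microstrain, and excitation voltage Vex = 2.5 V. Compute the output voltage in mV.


Quarter bridge output: Vout = (GF * epsilon * Vex) / 4.
Vout = (1.8 * 558e-6 * 2.5) / 4
Vout = 0.002511 / 4 V
Vout = 0.00062775 V = 0.6277 mV

0.6277 mV


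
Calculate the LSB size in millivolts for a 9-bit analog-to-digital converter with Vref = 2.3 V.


The resolution (LSB) of an ADC is Vref / 2^n.
LSB = 2.3 / 2^9
LSB = 2.3 / 512
LSB = 0.00449219 V = 4.4921875 mV

4.4921875 mV


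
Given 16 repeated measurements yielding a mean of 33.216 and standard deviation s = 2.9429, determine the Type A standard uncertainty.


The standard uncertainty for Type A evaluation is u = s / sqrt(n).
u = 2.9429 / sqrt(16)
u = 2.9429 / 4.0
u = 0.7357

0.7357


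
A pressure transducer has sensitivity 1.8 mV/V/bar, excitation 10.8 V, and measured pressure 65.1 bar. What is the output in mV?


Output = sensitivity * Vex * P.
Vout = 1.8 * 10.8 * 65.1
Vout = 19.44 * 65.1
Vout = 1265.54 mV

1265.54 mV


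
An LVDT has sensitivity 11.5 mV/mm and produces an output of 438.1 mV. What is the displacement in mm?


Displacement = Vout / sensitivity.
d = 438.1 / 11.5
d = 38.096 mm

38.096 mm


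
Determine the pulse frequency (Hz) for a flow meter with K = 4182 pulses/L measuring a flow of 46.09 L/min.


Frequency = K * Q / 60 (converting L/min to L/s).
f = 4182 * 46.09 / 60
f = 192748.38 / 60
f = 3212.47 Hz

3212.47 Hz


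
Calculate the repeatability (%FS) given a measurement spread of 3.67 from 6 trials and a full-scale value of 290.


Repeatability = (spread / full scale) * 100%.
R = (3.67 / 290) * 100
R = 1.266 %FS

1.266 %FS


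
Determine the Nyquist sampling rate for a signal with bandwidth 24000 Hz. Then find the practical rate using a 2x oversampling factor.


By Nyquist theorem, fs_min = 2 * fmax.
fs_min = 2 * 24000 = 48000 Hz
Practical rate = 2 * fs_min = 2 * 48000 = 96000 Hz

fs_min = 48000 Hz, fs_practical = 96000 Hz


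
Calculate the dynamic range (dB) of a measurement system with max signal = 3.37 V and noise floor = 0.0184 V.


Dynamic range = 20 * log10(Vmax / Vnoise).
DR = 20 * log10(3.37 / 0.0184)
DR = 20 * log10(183.15)
DR = 45.26 dB

45.26 dB


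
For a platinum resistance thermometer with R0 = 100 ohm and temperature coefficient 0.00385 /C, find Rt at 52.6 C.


The RTD equation: Rt = R0 * (1 + alpha * T).
Rt = 100 * (1 + 0.00385 * 52.6)
Rt = 100 * (1 + 0.20251)
Rt = 100 * 1.20251
Rt = 120.251 ohm

120.251 ohm


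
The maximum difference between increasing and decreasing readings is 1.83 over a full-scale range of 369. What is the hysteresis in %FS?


Hysteresis = (max difference / full scale) * 100%.
H = (1.83 / 369) * 100
H = 0.496 %FS

0.496 %FS


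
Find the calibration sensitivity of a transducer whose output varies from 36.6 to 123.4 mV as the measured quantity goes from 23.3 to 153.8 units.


Sensitivity = (y2 - y1) / (x2 - x1).
S = (123.4 - 36.6) / (153.8 - 23.3)
S = 86.8 / 130.5
S = 0.6651 mV/unit

0.6651 mV/unit


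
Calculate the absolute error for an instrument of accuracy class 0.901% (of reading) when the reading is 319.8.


Absolute error = (accuracy% / 100) * reading.
Error = (0.901 / 100) * 319.8
Error = 0.00901 * 319.8
Error = 2.8814

2.8814


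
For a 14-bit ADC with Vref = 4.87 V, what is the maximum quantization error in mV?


The maximum quantization error is +/- LSB/2.
LSB = Vref / 2^n = 4.87 / 16384 = 0.00029724 V
Max error = LSB / 2 = 0.00029724 / 2 = 0.00014862 V
Max error = 0.1486 mV

0.1486 mV


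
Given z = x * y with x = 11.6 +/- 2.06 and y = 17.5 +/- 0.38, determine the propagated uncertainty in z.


For a product z = x*y, the relative uncertainty is:
uz/z = sqrt((ux/x)^2 + (uy/y)^2)
Relative uncertainties: ux/x = 2.06/11.6 = 0.177586
uy/y = 0.38/17.5 = 0.021714
z = 11.6 * 17.5 = 203.0
uz = 203.0 * sqrt(0.177586^2 + 0.021714^2) = 36.318

36.318


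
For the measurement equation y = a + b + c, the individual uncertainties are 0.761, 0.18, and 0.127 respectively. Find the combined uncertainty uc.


For a sum of independent quantities, uc = sqrt(u1^2 + u2^2 + u3^2).
uc = sqrt(0.761^2 + 0.18^2 + 0.127^2)
uc = sqrt(0.579121 + 0.0324 + 0.016129)
uc = 0.7922

0.7922


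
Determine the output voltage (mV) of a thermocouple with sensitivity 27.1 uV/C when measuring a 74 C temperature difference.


The thermocouple output V = sensitivity * dT.
V = 27.1 uV/C * 74 C
V = 2005.4 uV
V = 2.005 mV

2.005 mV
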